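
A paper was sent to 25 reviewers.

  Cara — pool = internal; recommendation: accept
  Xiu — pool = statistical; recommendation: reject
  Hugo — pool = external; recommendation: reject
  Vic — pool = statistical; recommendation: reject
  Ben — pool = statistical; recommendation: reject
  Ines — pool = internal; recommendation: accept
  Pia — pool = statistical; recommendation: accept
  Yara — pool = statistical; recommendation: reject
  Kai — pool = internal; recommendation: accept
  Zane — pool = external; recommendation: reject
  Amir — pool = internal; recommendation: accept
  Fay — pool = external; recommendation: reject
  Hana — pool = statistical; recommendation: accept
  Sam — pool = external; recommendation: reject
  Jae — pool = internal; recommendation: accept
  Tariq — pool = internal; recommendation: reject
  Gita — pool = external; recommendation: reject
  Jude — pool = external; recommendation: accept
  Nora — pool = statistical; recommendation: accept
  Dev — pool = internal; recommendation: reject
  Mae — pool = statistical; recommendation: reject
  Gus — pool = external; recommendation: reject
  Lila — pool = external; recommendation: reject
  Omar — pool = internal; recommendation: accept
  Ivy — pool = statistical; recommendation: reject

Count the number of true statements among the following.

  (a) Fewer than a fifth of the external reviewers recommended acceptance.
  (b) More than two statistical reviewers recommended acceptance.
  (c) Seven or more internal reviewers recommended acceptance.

2

(a) external: |A| = 8, |A ∩ B| = 1; needs |A ∩ B| / |A| < 1/5 — true.
(b) statistical: |A| = 9, |A ∩ B| = 3; needs |A ∩ B| > 2 — true.
(c) internal: |A| = 8, |A ∩ B| = 6; needs |A ∩ B| ≥ 7 — false.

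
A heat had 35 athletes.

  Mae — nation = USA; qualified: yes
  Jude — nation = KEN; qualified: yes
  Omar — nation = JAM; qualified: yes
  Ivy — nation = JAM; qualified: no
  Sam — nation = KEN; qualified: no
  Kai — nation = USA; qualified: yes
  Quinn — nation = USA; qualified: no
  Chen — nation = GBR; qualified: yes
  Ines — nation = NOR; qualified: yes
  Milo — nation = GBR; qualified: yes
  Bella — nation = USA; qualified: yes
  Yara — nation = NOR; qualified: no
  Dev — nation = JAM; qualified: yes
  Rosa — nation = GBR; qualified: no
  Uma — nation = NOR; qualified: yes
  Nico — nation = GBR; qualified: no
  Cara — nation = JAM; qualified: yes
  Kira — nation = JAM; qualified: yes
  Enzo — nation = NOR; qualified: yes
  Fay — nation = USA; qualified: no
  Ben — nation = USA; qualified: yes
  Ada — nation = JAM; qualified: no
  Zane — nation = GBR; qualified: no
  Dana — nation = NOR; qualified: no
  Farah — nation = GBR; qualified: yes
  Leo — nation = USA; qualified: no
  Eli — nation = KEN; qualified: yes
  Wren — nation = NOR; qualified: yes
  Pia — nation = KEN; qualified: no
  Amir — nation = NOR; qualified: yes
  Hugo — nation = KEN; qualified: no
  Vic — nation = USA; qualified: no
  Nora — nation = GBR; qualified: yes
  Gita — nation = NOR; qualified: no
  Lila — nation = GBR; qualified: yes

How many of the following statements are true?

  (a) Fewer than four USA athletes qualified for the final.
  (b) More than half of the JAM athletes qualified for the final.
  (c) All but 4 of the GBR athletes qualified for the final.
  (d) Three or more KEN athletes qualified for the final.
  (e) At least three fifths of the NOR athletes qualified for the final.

2

(a) USA: |A| = 8, |A ∩ B| = 4; needs |A ∩ B| < 4 — false.
(b) JAM: |A| = 6, |A ∩ B| = 4; needs |A ∩ B| > |A ∖ B| — true.
(c) GBR: |A| = 8, |A ∩ B| = 5; needs |A ∖ B| = 4 — false.
(d) KEN: |A| = 5, |A ∩ B| = 2; needs |A ∩ B| ≥ 3 — false.
(e) NOR: |A| = 8, |A ∩ B| = 5; needs |A ∩ B| / |A| ≥ 3/5 — true.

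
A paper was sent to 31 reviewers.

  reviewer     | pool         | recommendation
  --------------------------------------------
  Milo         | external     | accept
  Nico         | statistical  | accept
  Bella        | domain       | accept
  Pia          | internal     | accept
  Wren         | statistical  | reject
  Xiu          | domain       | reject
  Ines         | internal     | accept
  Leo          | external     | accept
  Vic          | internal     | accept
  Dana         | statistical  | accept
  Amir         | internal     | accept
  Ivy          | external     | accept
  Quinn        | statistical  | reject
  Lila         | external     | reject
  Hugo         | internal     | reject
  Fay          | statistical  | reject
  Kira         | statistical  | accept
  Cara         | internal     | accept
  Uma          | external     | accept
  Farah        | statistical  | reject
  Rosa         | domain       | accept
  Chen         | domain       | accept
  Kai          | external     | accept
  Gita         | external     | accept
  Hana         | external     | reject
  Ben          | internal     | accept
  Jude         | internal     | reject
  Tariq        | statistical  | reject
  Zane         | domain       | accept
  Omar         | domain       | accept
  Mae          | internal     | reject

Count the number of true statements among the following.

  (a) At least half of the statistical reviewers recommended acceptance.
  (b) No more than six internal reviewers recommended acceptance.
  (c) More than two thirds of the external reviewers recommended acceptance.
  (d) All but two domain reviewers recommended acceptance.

(a) statistical: |A| = 8, |A ∩ B| = 3; needs |A ∩ B| ≥ |A ∖ B| — false.
(b) internal: |A| = 9, |A ∩ B| = 6; needs |A ∩ B| ≤ 6 — true.
(c) external: |A| = 8, |A ∩ B| = 6; needs |A ∩ B| / |A| > 2/3 — true.
(d) domain: |A| = 6, |A ∩ B| = 5; needs |A ∖ B| = 2 — false.

2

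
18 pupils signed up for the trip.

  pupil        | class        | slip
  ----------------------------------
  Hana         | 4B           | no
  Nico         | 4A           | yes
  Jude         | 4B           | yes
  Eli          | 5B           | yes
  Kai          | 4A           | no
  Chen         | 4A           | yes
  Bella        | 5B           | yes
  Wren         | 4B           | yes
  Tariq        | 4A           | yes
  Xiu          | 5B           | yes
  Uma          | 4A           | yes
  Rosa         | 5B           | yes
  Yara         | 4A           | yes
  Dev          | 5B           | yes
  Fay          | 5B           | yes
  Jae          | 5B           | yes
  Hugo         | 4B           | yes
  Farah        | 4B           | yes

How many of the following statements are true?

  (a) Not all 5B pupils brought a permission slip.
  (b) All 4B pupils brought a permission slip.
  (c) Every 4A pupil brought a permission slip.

(a) 5B: |A| = 7, |A ∩ B| = 7; needs A ⊄ B (|A ∖ B| ≥ 1) — false.
(b) 4B: |A| = 5, |A ∩ B| = 4; needs A ⊆ B, i.e. every element of A is in B (|A ∖ B| = 0) — false.
(c) 4A: |A| = 6, |A ∩ B| = 5; needs A ⊆ B, i.e. every element of A is in B (|A ∖ B| = 0) — false.

0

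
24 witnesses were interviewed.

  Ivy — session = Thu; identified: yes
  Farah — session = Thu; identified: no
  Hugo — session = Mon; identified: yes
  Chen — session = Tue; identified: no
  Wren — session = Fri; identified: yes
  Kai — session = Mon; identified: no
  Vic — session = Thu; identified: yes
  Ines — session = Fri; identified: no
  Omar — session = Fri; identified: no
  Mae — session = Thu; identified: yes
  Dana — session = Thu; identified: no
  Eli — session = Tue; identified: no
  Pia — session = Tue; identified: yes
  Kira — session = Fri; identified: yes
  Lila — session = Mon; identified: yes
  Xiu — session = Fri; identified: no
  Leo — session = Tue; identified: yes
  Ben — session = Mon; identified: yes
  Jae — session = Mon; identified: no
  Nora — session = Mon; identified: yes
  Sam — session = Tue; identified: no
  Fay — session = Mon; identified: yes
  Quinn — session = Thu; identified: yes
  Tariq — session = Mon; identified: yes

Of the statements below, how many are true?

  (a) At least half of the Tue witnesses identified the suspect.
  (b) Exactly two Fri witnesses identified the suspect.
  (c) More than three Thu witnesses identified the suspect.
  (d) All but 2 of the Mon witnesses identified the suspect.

(a) Tue: |A| = 5, |A ∩ B| = 2; needs |A ∩ B| ≥ |A ∖ B| — false.
(b) Fri: |A| = 5, |A ∩ B| = 2; needs |A ∩ B| = 2 — true.
(c) Thu: |A| = 6, |A ∩ B| = 4; needs |A ∩ B| > 3 — true.
(d) Mon: |A| = 8, |A ∩ B| = 6; needs |A ∖ B| = 2 — true.

3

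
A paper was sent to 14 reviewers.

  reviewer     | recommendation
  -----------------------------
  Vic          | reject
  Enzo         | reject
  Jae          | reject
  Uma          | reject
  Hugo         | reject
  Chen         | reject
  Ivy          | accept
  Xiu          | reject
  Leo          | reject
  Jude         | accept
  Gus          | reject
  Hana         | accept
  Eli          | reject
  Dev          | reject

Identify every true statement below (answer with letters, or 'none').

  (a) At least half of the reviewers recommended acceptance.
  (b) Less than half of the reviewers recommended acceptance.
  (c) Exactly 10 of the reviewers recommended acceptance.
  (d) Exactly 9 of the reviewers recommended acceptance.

|A| = 14, |A ∩ B| = 3, |A ∖ B| = 11.
(a) |A ∩ B| ≥ |A ∖ B|: fails.
(b) |A ∩ B| < |A ∖ B|: holds.
(c) |A ∩ B| = 10: fails.
(d) |A ∩ B| = 9: fails.

(b)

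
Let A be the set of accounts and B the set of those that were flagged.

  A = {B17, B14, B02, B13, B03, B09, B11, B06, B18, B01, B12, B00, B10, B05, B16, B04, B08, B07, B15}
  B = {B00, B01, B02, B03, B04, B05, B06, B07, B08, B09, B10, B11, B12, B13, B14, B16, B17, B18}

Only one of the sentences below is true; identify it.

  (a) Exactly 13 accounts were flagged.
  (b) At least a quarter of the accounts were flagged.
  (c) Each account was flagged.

|A| = 19, |A ∩ B| = 18, |A ∖ B| = 1.
(a) requires |A ∩ B| = 13: false.
(b) requires |A ∩ B| / |A| ≥ 1/4: true.
(c) requires A ⊆ B, i.e. every element of A is in B (|A ∖ B| = 0): false.

(b)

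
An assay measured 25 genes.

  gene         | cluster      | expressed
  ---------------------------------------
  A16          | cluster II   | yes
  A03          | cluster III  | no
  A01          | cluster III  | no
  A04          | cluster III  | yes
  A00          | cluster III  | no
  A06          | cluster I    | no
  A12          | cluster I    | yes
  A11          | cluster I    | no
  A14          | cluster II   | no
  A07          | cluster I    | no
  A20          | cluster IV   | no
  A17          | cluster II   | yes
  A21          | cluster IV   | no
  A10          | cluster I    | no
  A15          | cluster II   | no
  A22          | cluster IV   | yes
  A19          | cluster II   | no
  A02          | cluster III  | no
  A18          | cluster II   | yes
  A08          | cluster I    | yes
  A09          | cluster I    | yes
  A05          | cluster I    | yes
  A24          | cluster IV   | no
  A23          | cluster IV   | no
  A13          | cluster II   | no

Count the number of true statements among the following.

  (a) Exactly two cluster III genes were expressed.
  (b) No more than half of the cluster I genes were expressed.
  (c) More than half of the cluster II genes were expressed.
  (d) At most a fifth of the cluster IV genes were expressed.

(a) cluster III: |A| = 5, |A ∩ B| = 1; needs |A ∩ B| = 2 — false.
(b) cluster I: |A| = 8, |A ∩ B| = 4; needs |A ∩ B| ≤ |A ∖ B| — true.
(c) cluster II: |A| = 7, |A ∩ B| = 3; needs |A ∩ B| > |A ∖ B| — false.
(d) cluster IV: |A| = 5, |A ∩ B| = 1; needs |A ∩ B| / |A| ≤ 1/5 — true.

2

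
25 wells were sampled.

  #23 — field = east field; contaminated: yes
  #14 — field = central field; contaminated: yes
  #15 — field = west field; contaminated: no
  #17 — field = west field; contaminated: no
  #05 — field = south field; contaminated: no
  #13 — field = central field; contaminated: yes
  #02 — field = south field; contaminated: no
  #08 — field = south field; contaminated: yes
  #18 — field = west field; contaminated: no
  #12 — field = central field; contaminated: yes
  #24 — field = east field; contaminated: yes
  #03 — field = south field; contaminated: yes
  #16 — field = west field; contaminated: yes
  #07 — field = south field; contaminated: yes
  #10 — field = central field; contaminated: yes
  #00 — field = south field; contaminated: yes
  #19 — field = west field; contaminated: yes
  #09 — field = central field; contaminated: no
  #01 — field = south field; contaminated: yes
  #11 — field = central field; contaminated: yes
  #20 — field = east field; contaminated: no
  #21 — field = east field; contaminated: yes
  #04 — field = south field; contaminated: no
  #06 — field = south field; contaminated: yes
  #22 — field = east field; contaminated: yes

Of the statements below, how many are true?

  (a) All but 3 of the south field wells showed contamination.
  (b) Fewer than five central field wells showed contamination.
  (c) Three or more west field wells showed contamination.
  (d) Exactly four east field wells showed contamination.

(a) south field: |A| = 9, |A ∩ B| = 6; needs |A ∖ B| = 3 — true.
(b) central field: |A| = 6, |A ∩ B| = 5; needs |A ∩ B| < 5 — false.
(c) west field: |A| = 5, |A ∩ B| = 2; needs |A ∩ B| ≥ 3 — false.
(d) east field: |A| = 5, |A ∩ B| = 4; needs |A ∩ B| = 4 — true.

2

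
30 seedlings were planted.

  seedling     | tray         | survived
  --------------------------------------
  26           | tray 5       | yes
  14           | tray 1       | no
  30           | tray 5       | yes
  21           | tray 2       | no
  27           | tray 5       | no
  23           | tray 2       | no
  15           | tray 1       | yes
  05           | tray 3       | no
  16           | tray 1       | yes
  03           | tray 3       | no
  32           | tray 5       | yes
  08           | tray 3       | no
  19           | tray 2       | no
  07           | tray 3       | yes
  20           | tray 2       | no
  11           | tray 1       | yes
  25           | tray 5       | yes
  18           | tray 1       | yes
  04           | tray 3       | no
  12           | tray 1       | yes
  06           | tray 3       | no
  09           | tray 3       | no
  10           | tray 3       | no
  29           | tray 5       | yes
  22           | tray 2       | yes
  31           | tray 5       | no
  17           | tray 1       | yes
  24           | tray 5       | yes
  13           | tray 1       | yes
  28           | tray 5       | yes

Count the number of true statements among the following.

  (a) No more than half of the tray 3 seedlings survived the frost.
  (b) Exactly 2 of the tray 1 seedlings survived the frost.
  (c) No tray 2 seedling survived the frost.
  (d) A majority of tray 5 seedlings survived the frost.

(a) tray 3: |A| = 8, |A ∩ B| = 1; needs |A ∩ B| ≤ |A ∖ B| — true.
(b) tray 1: |A| = 8, |A ∩ B| = 7; needs |A ∩ B| = 2 — false.
(c) tray 2: |A| = 5, |A ∩ B| = 1; needs A ∩ B = ∅ (|A ∩ B| = 0) — false.
(d) tray 5: |A| = 9, |A ∩ B| = 7; needs |A ∩ B| > |A ∖ B| — true.

2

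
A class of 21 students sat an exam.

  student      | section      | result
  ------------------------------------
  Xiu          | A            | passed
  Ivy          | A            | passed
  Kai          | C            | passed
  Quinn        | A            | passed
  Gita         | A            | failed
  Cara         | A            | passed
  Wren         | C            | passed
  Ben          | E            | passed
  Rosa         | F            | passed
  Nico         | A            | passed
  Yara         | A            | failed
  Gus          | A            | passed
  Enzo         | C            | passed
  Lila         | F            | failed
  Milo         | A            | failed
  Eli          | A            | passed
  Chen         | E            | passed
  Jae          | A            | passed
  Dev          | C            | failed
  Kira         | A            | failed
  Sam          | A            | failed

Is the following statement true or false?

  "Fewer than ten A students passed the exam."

'Fewer than ten A students passed the exam' holds iff |A ∩ B| < 10.
A (the restrictor) = {Xiu, Ivy, Quinn, Gita, Cara, Nico, Yara, Gus, Milo, Eli, Jae, Kira, Sam}, |A| = 13.
A ∩ B = {Xiu, Ivy, Quinn, Cara, Nico, Gus, Eli, Jae}, so |A ∩ B| = 8.
|A ∩ B| = 8, so the statement is true.

True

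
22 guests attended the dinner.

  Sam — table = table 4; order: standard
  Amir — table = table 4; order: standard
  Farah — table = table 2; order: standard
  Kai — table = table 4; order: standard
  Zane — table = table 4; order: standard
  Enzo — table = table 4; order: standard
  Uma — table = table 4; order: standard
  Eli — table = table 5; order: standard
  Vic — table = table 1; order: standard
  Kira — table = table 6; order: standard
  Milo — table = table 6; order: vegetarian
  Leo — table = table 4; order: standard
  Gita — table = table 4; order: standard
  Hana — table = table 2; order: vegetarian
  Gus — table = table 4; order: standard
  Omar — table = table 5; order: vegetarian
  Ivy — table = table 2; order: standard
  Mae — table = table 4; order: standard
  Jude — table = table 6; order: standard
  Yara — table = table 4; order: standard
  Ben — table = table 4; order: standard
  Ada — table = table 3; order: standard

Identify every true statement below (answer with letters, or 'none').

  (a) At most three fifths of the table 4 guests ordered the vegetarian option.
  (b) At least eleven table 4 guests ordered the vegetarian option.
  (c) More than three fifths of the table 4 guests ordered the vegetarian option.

(a)

|A| = 12, |A ∩ B| = 0, |A ∖ B| = 12.
(a) |A ∩ B| / |A| ≤ 3/5: holds.
(b) |A ∩ B| ≥ 11: fails.
(c) |A ∩ B| / |A| > 3/5: fails.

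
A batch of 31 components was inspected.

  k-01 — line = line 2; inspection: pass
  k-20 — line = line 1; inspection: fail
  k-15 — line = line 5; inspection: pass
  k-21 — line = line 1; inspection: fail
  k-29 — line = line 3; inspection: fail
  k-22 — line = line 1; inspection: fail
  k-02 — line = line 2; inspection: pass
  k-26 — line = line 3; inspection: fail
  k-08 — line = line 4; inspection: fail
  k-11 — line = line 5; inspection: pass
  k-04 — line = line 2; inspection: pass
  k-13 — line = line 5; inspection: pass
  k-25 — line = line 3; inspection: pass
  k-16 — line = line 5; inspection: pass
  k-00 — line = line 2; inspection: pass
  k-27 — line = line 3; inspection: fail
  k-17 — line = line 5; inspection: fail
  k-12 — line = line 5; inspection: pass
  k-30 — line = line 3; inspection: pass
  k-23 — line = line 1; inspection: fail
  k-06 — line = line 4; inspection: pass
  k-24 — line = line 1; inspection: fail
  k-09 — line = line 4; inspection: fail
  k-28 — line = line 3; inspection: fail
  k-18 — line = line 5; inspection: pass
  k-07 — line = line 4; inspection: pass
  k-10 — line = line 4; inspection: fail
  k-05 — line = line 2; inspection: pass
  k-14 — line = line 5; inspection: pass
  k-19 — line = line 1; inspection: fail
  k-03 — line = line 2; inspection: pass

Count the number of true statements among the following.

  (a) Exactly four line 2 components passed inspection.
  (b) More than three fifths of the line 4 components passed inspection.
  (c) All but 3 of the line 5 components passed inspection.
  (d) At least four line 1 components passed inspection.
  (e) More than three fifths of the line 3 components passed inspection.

0

(a) line 2: |A| = 6, |A ∩ B| = 6; needs |A ∩ B| = 4 — false.
(b) line 4: |A| = 5, |A ∩ B| = 2; needs |A ∩ B| / |A| > 3/5 — false.
(c) line 5: |A| = 8, |A ∩ B| = 7; needs |A ∖ B| = 3 — false.
(d) line 1: |A| = 6, |A ∩ B| = 0; needs |A ∩ B| ≥ 4 — false.
(e) line 3: |A| = 6, |A ∩ B| = 2; needs |A ∩ B| / |A| > 3/5 — false.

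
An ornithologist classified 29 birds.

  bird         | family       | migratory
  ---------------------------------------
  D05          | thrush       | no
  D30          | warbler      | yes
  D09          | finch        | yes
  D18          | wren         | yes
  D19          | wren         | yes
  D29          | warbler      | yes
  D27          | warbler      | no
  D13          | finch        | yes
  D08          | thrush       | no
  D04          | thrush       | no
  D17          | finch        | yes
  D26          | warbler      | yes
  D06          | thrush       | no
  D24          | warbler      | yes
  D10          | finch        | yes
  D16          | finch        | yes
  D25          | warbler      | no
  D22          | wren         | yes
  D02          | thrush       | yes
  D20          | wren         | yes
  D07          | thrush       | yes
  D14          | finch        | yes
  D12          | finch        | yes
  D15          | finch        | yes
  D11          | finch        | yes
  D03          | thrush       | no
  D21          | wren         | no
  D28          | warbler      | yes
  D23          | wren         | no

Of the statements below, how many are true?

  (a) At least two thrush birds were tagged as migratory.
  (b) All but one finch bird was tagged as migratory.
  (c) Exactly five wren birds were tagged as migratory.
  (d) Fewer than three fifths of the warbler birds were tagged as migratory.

(a) thrush: |A| = 7, |A ∩ B| = 2; needs |A ∩ B| ≥ 2 — true.
(b) finch: |A| = 9, |A ∩ B| = 9; needs |A ∖ B| = 1 — false.
(c) wren: |A| = 6, |A ∩ B| = 4; needs |A ∩ B| = 5 — false.
(d) warbler: |A| = 7, |A ∩ B| = 5; needs |A ∩ B| / |A| < 3/5 — false.

1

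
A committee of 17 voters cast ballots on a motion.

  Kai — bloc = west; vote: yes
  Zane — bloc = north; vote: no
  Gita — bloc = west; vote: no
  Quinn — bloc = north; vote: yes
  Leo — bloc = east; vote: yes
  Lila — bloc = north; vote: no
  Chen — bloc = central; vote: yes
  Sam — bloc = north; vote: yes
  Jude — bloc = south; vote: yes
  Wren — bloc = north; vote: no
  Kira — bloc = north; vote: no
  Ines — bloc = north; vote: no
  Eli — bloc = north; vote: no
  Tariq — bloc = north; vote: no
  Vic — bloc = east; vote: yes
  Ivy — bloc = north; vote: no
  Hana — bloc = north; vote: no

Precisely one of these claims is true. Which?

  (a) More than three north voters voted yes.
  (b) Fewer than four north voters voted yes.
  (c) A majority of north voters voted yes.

|A| = 11, |A ∩ B| = 2, |A ∖ B| = 9.
(a) requires |A ∩ B| > 3: false.
(b) requires |A ∩ B| < 4: true.
(c) requires |A ∩ B| > |A ∖ B|: false.

(b)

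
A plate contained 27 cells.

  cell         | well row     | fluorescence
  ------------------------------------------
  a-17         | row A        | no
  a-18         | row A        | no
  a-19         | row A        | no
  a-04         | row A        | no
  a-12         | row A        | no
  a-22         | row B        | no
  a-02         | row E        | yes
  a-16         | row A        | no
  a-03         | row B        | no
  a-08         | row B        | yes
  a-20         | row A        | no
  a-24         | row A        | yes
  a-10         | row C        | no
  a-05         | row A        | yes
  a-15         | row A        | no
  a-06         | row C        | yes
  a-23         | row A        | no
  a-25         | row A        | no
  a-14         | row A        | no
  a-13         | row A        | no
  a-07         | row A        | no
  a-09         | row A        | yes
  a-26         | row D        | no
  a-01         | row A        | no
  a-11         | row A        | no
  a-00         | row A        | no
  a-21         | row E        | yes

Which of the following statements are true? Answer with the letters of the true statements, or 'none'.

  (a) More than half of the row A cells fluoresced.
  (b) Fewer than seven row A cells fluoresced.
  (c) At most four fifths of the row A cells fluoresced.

(b), (c)

|A| = 19, |A ∩ B| = 3, |A ∖ B| = 16.
(a) |A ∩ B| > |A ∖ B|: fails.
(b) |A ∩ B| < 7: holds.
(c) |A ∩ B| / |A| ≤ 4/5: holds.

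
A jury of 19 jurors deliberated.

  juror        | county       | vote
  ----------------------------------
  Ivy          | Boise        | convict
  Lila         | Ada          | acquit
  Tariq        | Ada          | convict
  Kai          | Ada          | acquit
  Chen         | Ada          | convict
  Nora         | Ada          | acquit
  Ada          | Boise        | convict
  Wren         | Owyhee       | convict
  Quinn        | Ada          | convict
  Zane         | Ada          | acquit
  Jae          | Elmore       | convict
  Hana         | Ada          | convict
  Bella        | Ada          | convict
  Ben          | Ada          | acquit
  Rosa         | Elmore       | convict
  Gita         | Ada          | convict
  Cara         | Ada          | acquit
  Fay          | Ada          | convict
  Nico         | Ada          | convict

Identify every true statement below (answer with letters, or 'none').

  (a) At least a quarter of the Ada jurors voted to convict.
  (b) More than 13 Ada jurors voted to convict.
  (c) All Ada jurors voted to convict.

|A| = 14, |A ∩ B| = 8, |A ∖ B| = 6.
(a) |A ∩ B| / |A| ≥ 1/4: holds.
(b) |A ∩ B| > 13: fails.
(c) A ⊆ B, i.e. every element of A is in B (|A ∖ B| = 0): fails.

(a)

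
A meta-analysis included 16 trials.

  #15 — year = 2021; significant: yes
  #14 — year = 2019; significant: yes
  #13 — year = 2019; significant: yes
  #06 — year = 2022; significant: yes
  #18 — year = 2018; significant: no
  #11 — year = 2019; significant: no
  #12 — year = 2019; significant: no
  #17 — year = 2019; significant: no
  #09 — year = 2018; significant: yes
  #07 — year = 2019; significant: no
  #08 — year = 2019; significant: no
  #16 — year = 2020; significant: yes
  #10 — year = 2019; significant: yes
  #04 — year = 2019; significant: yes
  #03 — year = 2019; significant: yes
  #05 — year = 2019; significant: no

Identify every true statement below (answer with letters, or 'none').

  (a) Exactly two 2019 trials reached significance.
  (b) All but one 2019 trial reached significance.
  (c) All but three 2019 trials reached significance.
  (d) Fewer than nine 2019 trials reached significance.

(d)

|A| = 11, |A ∩ B| = 5, |A ∖ B| = 6.
(a) |A ∩ B| = 2: fails.
(b) |A ∖ B| = 1: fails.
(c) |A ∖ B| = 3: fails.
(d) |A ∩ B| < 9: holds.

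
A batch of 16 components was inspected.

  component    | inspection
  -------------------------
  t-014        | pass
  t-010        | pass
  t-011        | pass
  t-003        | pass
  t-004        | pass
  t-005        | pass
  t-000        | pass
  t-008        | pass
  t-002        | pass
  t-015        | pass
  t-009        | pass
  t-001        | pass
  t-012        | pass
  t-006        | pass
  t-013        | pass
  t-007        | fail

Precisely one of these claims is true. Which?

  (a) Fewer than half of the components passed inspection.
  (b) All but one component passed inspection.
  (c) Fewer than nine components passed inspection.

|A| = 16, |A ∩ B| = 15, |A ∖ B| = 1.
(a) requires |A ∩ B| < |A ∖ B|: false.
(b) requires |A ∖ B| = 1: true.
(c) requires |A ∩ B| < 9: false.

(b)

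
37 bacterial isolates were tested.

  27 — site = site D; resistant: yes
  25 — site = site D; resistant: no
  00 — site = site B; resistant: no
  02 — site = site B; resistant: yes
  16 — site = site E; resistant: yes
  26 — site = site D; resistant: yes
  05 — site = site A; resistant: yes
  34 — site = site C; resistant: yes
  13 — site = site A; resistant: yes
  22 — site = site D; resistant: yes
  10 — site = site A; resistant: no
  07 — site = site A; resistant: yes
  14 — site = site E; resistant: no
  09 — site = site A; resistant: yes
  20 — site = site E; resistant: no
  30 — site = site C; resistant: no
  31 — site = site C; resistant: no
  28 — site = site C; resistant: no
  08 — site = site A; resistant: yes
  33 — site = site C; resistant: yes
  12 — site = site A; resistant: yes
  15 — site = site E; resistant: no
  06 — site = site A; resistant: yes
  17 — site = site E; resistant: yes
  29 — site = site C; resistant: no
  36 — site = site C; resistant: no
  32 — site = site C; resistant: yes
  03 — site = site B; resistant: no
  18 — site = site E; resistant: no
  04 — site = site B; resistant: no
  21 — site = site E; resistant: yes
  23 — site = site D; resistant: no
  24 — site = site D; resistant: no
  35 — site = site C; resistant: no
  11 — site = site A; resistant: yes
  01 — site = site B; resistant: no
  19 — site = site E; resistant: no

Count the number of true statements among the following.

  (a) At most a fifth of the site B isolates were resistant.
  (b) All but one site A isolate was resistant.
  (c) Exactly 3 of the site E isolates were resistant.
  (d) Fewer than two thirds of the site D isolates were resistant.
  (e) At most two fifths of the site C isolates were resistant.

5

(a) site B: |A| = 5, |A ∩ B| = 1; needs |A ∩ B| / |A| ≤ 1/5 — true.
(b) site A: |A| = 9, |A ∩ B| = 8; needs |A ∖ B| = 1 — true.
(c) site E: |A| = 8, |A ∩ B| = 3; needs |A ∩ B| = 3 — true.
(d) site D: |A| = 6, |A ∩ B| = 3; needs |A ∩ B| / |A| < 2/3 — true.
(e) site C: |A| = 9, |A ∩ B| = 3; needs |A ∩ B| / |A| ≤ 2/5 — true.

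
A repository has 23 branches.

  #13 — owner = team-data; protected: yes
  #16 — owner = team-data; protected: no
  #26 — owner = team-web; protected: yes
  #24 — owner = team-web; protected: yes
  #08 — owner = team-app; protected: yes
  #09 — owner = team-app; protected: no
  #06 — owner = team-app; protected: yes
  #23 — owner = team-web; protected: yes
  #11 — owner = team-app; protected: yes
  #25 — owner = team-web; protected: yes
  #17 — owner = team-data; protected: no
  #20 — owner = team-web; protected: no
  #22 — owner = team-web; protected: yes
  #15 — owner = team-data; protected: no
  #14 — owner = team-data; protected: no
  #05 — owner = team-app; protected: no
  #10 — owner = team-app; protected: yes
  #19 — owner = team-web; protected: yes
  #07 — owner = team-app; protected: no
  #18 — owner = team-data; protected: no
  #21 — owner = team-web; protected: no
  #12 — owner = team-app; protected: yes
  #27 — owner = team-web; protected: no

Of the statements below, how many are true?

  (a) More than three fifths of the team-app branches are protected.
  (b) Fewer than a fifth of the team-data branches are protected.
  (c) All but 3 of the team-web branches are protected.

3

(a) team-app: |A| = 8, |A ∩ B| = 5; needs |A ∩ B| / |A| > 3/5 — true.
(b) team-data: |A| = 6, |A ∩ B| = 1; needs |A ∩ B| / |A| < 1/5 — true.
(c) team-web: |A| = 9, |A ∩ B| = 6; needs |A ∖ B| = 3 — true.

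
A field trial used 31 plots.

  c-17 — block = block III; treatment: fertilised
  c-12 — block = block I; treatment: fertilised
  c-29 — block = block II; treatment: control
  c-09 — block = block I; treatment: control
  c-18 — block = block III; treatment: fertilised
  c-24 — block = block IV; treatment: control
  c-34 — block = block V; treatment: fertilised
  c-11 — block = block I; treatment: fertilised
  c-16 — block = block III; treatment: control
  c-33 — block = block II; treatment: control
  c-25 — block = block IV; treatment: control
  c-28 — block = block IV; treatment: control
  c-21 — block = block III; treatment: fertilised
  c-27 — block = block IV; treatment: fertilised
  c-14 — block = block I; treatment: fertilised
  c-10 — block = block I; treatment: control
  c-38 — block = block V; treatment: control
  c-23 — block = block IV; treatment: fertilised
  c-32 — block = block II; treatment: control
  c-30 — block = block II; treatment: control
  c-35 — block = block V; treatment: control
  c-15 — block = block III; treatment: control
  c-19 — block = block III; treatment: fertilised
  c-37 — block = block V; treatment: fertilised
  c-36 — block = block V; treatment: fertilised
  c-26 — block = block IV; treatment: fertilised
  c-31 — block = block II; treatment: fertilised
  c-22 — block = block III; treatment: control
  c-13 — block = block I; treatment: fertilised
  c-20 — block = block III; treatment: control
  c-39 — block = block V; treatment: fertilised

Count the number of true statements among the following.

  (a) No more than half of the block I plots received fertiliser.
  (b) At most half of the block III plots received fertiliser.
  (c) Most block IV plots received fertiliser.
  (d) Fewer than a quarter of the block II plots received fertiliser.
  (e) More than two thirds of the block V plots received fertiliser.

2

(a) block I: |A| = 6, |A ∩ B| = 4; needs |A ∩ B| ≤ |A ∖ B| — false.
(b) block III: |A| = 8, |A ∩ B| = 4; needs |A ∩ B| ≤ |A ∖ B| — true.
(c) block IV: |A| = 6, |A ∩ B| = 3; needs |A ∩ B| > |A ∖ B| — false.
(d) block II: |A| = 5, |A ∩ B| = 1; needs |A ∩ B| / |A| < 1/4 — true.
(e) block V: |A| = 6, |A ∩ B| = 4; needs |A ∩ B| / |A| > 2/3 — false.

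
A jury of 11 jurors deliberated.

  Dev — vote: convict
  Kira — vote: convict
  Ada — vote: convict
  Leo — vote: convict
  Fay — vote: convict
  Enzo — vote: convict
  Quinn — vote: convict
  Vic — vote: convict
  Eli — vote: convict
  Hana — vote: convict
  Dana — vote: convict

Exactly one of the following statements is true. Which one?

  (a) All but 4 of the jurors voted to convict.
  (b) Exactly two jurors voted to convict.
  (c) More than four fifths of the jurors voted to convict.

(c)

|A| = 11, |A ∩ B| = 11, |A ∖ B| = 0.
(a) requires |A ∖ B| = 4: false.
(b) requires |A ∩ B| = 2: false.
(c) requires |A ∩ B| / |A| > 4/5: true.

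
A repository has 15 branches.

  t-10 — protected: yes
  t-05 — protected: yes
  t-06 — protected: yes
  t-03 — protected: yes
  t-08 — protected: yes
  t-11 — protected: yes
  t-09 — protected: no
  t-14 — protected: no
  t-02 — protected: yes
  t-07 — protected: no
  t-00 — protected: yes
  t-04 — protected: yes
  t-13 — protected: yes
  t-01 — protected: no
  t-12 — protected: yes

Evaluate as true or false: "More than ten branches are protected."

'More than ten branches are protected' holds iff |A ∩ B| > 10.
|A| = 15, |A ∩ B| = 11, |A ∖ B| = 4.
|A ∩ B| = 11, so the statement is true.

True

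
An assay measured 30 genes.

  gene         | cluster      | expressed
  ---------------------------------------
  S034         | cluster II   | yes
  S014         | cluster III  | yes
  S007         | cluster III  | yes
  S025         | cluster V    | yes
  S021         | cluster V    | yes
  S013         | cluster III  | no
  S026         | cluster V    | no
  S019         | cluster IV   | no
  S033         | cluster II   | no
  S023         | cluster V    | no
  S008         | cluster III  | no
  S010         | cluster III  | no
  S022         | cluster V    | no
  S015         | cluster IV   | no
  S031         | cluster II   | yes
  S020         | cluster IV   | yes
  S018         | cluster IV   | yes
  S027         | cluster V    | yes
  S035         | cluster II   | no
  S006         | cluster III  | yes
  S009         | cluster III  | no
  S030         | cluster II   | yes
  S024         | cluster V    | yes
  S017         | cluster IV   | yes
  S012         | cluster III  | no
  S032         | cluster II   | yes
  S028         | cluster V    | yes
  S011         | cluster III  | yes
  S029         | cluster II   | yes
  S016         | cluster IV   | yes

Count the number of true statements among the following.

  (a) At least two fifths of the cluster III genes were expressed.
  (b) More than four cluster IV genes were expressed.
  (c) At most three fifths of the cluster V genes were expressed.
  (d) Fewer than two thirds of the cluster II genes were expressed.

1

(a) cluster III: |A| = 9, |A ∩ B| = 4; needs |A ∩ B| / |A| ≥ 2/5 — true.
(b) cluster IV: |A| = 6, |A ∩ B| = 4; needs |A ∩ B| > 4 — false.
(c) cluster V: |A| = 8, |A ∩ B| = 5; needs |A ∩ B| / |A| ≤ 3/5 — false.
(d) cluster II: |A| = 7, |A ∩ B| = 5; needs |A ∩ B| / |A| < 2/3 — false.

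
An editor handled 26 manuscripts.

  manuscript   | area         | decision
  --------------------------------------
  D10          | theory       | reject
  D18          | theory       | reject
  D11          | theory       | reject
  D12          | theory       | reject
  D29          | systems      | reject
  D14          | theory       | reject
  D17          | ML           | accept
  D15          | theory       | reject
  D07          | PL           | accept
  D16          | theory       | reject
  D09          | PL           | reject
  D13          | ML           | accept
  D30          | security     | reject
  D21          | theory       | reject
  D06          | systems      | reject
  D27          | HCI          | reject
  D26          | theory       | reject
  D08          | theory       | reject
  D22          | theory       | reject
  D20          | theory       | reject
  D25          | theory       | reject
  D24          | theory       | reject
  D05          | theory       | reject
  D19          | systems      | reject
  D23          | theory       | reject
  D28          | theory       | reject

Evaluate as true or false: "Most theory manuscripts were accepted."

False

The determiner here denotes the relation: |A ∩ B| > |A ∖ B|.
|A| = 17, |A ∩ B| = 0, |A ∖ B| = 17.
0 < 17, so the statement is false.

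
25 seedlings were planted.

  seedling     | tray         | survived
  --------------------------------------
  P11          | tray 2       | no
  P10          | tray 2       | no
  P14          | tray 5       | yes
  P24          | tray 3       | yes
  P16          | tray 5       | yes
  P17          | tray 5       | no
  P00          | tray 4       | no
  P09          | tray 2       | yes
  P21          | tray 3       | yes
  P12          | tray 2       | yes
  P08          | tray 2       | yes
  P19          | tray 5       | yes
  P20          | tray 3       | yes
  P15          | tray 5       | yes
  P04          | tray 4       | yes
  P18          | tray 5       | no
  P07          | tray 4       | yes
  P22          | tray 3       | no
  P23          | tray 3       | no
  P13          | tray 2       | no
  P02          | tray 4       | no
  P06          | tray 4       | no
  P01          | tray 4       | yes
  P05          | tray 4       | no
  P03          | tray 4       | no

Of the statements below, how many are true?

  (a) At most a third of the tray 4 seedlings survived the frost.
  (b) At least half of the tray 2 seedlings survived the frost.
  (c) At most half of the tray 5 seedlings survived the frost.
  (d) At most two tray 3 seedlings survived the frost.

1

(a) tray 4: |A| = 8, |A ∩ B| = 3; needs |A ∩ B| / |A| ≤ 1/3 — false.
(b) tray 2: |A| = 6, |A ∩ B| = 3; needs |A ∩ B| ≥ |A ∖ B| — true.
(c) tray 5: |A| = 6, |A ∩ B| = 4; needs |A ∩ B| ≤ |A ∖ B| — false.
(d) tray 3: |A| = 5, |A ∩ B| = 3; needs |A ∩ B| ≤ 2 — false.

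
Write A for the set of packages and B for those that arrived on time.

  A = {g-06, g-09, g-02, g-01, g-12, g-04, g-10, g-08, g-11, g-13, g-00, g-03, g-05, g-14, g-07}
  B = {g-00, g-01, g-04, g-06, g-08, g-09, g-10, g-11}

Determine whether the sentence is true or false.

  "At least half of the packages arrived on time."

'At least half of the packages arrived on time' holds iff |A ∩ B| ≥ |A ∖ B|.
|A| = 15, |A ∩ B| = 8, |A ∖ B| = 7.
8 > 7, so the statement is true.

True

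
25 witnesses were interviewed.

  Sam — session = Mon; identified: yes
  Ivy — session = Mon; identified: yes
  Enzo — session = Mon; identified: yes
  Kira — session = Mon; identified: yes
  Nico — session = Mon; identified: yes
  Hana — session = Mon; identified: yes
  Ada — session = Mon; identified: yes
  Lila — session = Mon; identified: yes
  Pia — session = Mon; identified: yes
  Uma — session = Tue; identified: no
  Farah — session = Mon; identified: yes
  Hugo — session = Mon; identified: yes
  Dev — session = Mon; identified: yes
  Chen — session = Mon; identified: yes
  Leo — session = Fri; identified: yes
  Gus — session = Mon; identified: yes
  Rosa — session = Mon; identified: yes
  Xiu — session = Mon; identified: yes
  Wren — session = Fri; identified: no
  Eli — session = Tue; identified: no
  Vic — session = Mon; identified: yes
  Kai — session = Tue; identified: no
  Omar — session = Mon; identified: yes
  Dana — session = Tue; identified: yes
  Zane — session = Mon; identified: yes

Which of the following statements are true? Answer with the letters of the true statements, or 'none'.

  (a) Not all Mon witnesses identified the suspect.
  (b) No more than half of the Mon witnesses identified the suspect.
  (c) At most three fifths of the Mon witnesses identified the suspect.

none

|A| = 19, |A ∩ B| = 19, |A ∖ B| = 0.
(a) A ⊄ B (|A ∖ B| ≥ 1): fails.
(b) |A ∩ B| ≤ |A ∖ B|: fails.
(c) |A ∩ B| / |A| ≤ 3/5: fails.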